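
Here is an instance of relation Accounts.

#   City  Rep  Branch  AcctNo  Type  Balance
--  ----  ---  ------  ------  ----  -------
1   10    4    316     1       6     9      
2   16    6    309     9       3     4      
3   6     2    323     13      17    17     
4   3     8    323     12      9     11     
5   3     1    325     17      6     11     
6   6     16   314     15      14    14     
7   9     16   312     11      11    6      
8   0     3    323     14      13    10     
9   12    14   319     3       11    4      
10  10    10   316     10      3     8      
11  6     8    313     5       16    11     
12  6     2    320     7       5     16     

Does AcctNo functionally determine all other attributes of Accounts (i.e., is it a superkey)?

Yes

All 12 rows have distinct AcctNo values, so AcctNo → (all attributes) holds and AcctNo is a superkey.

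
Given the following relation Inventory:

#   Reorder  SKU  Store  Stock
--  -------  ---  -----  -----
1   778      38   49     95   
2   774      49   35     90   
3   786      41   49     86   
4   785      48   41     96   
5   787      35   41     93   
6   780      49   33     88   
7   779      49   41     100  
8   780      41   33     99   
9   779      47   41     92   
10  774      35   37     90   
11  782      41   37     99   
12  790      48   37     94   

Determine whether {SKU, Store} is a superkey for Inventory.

Yes

All 12 rows have distinct {SKU, Store} values, so {SKU, Store} → (all attributes) holds and {SKU, Store} is a superkey.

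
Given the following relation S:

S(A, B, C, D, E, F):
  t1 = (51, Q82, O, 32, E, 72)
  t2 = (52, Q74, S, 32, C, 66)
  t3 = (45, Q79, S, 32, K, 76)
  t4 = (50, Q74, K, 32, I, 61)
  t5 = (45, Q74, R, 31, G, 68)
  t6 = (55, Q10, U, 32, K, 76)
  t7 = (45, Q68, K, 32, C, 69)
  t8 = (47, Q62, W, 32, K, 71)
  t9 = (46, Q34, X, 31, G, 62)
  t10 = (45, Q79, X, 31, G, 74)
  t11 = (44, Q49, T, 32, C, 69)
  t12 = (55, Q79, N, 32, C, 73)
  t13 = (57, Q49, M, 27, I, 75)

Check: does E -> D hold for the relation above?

No

E=E: row 1 → D = 32 ✓
E=C: rows 2, 7, 11, 12 → D = 32, 32, 32, 32 ✓
E=K: rows 3, 6, 8 → D = 32, 32, 32 ✓
E=I: rows 4, 13 → D takes values {32, 27} — violation
E=G: rows 5, 9, 10 → D = 31, 31, 31 ✓
Two rows agree on E but differ on D, so E -> D does not hold.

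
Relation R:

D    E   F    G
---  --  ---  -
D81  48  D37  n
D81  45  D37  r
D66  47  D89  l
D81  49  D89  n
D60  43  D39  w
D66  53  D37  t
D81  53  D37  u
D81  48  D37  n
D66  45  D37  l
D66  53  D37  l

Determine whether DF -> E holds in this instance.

(D=D81, F=D37): 4 rows → E takes values {48, 45, 53} — violation
(D=D66, F=D89): 1 row → E = 47 ✓
(D=D81, F=D89): 1 row → E = 49 ✓
(D=D60, F=D39): 1 row → E = 43 ✓
(D=D66, F=D37): 3 rows → E takes values {53, 45} — violation
Two rows agree on DF but differ on E, so DF -> E does not hold.

No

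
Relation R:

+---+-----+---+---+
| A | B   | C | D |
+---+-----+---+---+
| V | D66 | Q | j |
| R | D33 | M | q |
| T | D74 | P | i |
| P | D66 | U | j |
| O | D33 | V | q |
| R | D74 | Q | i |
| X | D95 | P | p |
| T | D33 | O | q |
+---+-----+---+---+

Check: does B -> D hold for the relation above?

B=D66: 2 rows → D = j, j ✓
B=D33: 3 rows → D = q, q, q ✓
B=D74: 2 rows → D = i, i ✓
B=D95: 1 row → D = p ✓
Every B value is associated with a single D value, so B -> D holds.

Yes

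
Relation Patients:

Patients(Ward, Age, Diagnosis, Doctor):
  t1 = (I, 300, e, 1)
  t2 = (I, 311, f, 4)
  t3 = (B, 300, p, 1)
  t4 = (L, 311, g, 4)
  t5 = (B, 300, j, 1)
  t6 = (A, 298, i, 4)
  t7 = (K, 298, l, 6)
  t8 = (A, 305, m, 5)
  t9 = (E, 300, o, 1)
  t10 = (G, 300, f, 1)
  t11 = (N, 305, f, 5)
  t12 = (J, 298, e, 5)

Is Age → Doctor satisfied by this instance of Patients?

Age=300: rows 1, 3, 5, 9, 10 → Doctor = 1, 1, 1, 1, 1 ✓
Age=311: rows 2, 4 → Doctor = 4, 4 ✓
Age=298: rows 6, 7, 12 → Doctor takes values {4, 6, 5} — violation
Age=305: rows 8, 11 → Doctor = 5, 5 ✓
Two rows agree on Age but differ on Doctor, so Age → Doctor does not hold.

No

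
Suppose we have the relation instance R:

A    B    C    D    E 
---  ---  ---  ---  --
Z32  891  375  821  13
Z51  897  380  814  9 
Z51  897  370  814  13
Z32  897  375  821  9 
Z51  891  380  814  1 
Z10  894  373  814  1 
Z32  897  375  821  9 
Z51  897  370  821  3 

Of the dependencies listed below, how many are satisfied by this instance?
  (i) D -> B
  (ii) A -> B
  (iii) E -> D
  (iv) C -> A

(i) D -> B: D=821: 4 rows → B takes values {891, 897} — violation; D=814: 4 rows → B takes values {897, 891, 894} — violation — fails.
(ii) A -> B: A=Z32: 3 rows → B takes values {891, 897} — violation; A=Z51: 4 rows → B takes values {897, 891} — violation — fails.
(iii) E -> D: E=13: 2 rows → D takes values {821, 814} — violation; E=9: 3 rows → D takes values {814, 821} — violation — fails.
(iv) C -> A: every LHS value maps to a single RHS value — holds.
1 of the 4 dependencies holds.

1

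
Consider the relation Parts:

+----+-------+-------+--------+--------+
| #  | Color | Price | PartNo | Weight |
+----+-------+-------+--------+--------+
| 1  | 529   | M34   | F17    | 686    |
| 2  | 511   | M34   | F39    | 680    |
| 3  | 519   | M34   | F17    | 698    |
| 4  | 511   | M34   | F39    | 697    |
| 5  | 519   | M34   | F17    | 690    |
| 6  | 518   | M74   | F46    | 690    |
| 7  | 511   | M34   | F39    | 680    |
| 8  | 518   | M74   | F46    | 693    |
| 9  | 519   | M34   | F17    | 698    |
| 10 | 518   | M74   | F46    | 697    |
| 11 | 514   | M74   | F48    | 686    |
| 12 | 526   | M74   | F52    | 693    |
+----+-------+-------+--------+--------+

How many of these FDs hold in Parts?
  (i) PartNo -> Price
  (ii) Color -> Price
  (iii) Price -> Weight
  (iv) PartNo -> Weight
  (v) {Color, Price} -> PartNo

(i) PartNo -> Price: every LHS value maps to a single RHS value — holds.
(ii) Color -> Price: every LHS value maps to a single RHS value — holds.
(iii) Price -> Weight: Price=M34: rows 1, 2, 3, 4, 5, 7, 9 → Weight takes values {686, 680, 698, 697, 690} — violation; Price=M74: rows 6, 8, 10, 11, 12 → Weight takes values {690, 693, 697, 686} — violation — fails.
(iv) PartNo -> Weight: PartNo=F17: rows 1, 3, 5, 9 → Weight takes values {686, 698, 690} — violation; PartNo=F39: rows 2, 4, 7 → Weight takes values {680, 697} — violation; PartNo=F46: rows 6, 8, 10 → Weight takes values {690, 693, 697} — violation — fails.
(v) {Color, Price} -> PartNo: every LHS value maps to a single RHS value — holds.
3 of the 5 dependencies hold.

3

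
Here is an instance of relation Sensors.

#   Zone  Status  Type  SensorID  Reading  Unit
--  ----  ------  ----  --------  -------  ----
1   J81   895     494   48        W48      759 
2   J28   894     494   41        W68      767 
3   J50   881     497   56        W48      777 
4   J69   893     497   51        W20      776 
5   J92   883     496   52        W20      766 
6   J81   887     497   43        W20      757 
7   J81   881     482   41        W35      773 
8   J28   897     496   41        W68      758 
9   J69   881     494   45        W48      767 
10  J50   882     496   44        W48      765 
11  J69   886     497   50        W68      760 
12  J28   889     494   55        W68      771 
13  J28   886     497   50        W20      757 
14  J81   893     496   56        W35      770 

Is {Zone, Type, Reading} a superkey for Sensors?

No

Rows 2 and 12 have the same {Zone, Type, Reading} value (Zone=J28, Type=494, Reading=W68) but are distinct tuples, so {Zone, Type, Reading} does not determine every attribute — not a superkey.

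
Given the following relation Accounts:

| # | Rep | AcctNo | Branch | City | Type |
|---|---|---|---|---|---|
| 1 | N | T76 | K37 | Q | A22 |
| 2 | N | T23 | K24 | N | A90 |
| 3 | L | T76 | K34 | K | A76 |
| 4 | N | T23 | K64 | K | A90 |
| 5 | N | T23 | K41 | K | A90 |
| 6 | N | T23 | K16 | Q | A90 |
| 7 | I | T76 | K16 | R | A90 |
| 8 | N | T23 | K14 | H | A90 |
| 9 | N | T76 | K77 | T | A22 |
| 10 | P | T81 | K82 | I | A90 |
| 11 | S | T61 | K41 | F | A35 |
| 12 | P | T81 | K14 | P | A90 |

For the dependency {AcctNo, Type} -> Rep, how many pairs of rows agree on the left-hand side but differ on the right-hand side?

(AcctNo=T76, Type=A22): all 2 rows agree on Rep — 0 pairs.
(AcctNo=T23, Type=A90): all 5 rows agree on Rep — 0 pairs.
(AcctNo=T81, Type=A90): all 2 rows agree on Rep — 0 pairs.

0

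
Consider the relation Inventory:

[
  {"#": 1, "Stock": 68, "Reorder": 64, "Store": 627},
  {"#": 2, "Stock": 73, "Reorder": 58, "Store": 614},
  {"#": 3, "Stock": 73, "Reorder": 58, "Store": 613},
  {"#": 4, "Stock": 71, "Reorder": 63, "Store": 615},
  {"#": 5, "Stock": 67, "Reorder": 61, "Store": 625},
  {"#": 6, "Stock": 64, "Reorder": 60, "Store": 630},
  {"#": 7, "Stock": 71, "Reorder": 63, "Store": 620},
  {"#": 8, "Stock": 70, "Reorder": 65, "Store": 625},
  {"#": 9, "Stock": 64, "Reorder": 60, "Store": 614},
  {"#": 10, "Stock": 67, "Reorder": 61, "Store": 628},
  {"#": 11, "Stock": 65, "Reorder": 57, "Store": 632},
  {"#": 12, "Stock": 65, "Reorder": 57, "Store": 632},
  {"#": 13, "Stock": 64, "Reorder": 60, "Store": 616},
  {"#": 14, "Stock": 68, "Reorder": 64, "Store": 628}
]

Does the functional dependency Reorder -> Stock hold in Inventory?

Reorder=64: rows 1, 14 → Stock = 68, 68 ✓
Reorder=58: rows 2, 3 → Stock = 73, 73 ✓
Reorder=63: rows 4, 7 → Stock = 71, 71 ✓
Reorder=61: rows 5, 10 → Stock = 67, 67 ✓
Reorder=60: rows 6, 9, 13 → Stock = 64, 64, 64 ✓
Reorder=65: row 8 → Stock = 70 ✓
Reorder=57: rows 11, 12 → Stock = 65, 65 ✓
Every Reorder value is associated with a single Stock value, so Reorder -> Stock holds.

Yes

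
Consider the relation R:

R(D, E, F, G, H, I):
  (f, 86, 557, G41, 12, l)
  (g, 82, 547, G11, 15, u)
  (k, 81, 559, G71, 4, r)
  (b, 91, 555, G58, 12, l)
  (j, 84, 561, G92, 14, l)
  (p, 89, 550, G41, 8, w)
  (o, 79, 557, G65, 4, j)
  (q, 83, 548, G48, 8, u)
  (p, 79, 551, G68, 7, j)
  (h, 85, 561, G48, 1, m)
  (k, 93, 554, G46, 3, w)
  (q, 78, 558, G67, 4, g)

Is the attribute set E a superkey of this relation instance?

No

Two distinct rows share E=79, so E does not determine every attribute — not a superkey.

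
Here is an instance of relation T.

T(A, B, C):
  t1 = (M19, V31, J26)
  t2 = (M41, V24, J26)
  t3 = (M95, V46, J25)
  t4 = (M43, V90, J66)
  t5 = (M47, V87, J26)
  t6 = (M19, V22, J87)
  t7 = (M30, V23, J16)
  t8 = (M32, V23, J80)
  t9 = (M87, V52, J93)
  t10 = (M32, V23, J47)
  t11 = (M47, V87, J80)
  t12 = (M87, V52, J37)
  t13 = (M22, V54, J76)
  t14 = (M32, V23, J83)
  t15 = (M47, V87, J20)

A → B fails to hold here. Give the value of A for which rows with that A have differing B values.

A=M19: rows 1, 6 → B takes values {V31, V22} — violation
A=M41: row 2 → B = V24 ✓
A=M95: row 3 → B = V46 ✓
A=M43: row 4 → B = V90 ✓
A=M47: rows 5, 11, 15 → B = V87, V87, V87 ✓
A=M30: row 7 → B = V23 ✓
A=M32: rows 8, 10, 14 → B = V23, V23, V23 ✓
A=M87: rows 9, 12 → B = V52, V52 ✓
A=M22: row 13 → B = V54 ✓
The only A value with inconsistent B is A=M19.

M19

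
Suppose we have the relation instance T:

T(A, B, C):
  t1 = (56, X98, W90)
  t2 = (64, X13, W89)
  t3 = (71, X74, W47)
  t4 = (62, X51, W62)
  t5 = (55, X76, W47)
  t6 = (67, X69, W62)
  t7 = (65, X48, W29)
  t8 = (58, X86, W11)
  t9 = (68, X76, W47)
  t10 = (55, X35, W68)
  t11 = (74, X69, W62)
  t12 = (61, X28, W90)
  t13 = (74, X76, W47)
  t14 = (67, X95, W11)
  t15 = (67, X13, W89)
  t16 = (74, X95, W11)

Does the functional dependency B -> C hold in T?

Yes

B=X98: row 1 → C = W90 ✓
B=X13: rows 2, 15 → C = W89, W89 ✓
B=X74: row 3 → C = W47 ✓
B=X51: row 4 → C = W62 ✓
B=X76: rows 5, 9, 13 → C = W47, W47, W47 ✓
B=X69: rows 6, 11 → C = W62, W62 ✓
B=X48: row 7 → C = W29 ✓
B=X86: row 8 → C = W11 ✓
B=X35: row 10 → C = W68 ✓
B=X28: row 12 → C = W90 ✓
B=X95: rows 14, 16 → C = W11, W11 ✓
Every B value is associated with a single C value, so B -> C holds.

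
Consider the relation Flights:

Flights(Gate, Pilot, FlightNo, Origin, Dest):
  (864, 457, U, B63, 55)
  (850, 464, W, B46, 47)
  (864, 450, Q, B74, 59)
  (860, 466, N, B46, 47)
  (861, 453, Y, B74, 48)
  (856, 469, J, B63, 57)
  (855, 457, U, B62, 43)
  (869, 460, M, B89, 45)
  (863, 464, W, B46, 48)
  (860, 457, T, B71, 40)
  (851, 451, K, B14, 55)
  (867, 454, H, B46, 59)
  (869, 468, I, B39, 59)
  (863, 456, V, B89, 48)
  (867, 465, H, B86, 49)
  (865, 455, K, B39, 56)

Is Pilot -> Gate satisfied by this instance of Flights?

Pilot=457: 3 rows → Gate takes values {864, 855, 860} — violation
Pilot=464: 2 rows → Gate takes values {850, 863} — violation
Pilot=450: 1 row → Gate = 864 ✓
Pilot=466: 1 row → Gate = 860 ✓
Pilot=453: 1 row → Gate = 861 ✓
Pilot=469: 1 row → Gate = 856 ✓
Pilot=460: 1 row → Gate = 869 ✓
Pilot=451: 1 row → Gate = 851 ✓
Pilot=454: 1 row → Gate = 867 ✓
Pilot=468: 1 row → Gate = 869 ✓
Pilot=456: 1 row → Gate = 863 ✓
Pilot=465: 1 row → Gate = 867 ✓
Pilot=455: 1 row → Gate = 865 ✓
Two rows agree on Pilot but differ on Gate, so Pilot -> Gate does not hold.

No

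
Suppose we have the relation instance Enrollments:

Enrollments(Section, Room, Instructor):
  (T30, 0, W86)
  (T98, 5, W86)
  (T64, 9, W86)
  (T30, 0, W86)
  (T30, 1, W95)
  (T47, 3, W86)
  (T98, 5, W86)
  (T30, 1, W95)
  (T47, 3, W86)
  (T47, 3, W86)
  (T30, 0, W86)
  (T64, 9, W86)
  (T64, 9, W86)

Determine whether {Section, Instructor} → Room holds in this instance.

Yes

(Section=T30, Instructor=W86): 3 rows → Room = 0, 0, 0 ✓
(Section=T98, Instructor=W86): 2 rows → Room = 5, 5 ✓
(Section=T64, Instructor=W86): 3 rows → Room = 9, 9, 9 ✓
(Section=T30, Instructor=W95): 2 rows → Room = 1, 1 ✓
(Section=T47, Instructor=W86): 3 rows → Room = 3, 3, 3 ✓
Every {Section, Instructor} value is associated with a single Room value, so {Section, Instructor} → Room holds.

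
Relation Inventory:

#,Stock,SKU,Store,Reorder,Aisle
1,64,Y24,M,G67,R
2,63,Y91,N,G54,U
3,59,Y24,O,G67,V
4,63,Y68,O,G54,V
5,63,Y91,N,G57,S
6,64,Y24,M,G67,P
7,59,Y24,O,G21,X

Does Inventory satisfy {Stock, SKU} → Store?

Yes

(Stock=64, SKU=Y24): rows 1, 6 → Store = M, M ✓
(Stock=63, SKU=Y91): rows 2, 5 → Store = N, N ✓
(Stock=59, SKU=Y24): rows 3, 7 → Store = O, O ✓
(Stock=63, SKU=Y68): row 4 → Store = O ✓
Every {Stock, SKU} value is associated with a single Store value, so {Stock, SKU} → Store holds.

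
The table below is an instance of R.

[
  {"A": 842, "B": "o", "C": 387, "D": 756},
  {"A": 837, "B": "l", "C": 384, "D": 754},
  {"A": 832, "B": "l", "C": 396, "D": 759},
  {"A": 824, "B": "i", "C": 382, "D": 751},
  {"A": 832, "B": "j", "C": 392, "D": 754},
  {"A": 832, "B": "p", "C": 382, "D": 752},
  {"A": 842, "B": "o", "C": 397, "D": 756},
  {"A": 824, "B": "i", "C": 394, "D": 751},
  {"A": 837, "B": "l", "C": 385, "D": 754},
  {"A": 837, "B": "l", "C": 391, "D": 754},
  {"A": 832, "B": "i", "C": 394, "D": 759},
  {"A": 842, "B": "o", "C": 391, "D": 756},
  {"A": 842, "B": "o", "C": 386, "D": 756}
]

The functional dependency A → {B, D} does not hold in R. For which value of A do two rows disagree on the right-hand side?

A=842: 4 rows → {B,D} = (o, 756), (o, 756), (o, 756), (o, 756) ✓
A=837: 3 rows → {B,D} = (l, 754), (l, 754), (l, 754) ✓
A=832: 4 rows → {B,D} takes values {(l, 759), (j, 754), (p, 752), (i, 759)} — violation
A=824: 2 rows → {B,D} = (i, 751), (i, 751) ✓
The only A value with inconsistent RHS is A=832.

832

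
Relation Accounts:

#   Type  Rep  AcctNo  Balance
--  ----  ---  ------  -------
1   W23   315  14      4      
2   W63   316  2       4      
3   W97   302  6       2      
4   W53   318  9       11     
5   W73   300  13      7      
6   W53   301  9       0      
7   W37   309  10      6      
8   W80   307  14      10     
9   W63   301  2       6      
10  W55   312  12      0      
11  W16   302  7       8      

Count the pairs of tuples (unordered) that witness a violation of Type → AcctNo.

Type=W63: all 2 rows agree on AcctNo — 0 pairs.
Type=W53: all 2 rows agree on AcctNo — 0 pairs.

0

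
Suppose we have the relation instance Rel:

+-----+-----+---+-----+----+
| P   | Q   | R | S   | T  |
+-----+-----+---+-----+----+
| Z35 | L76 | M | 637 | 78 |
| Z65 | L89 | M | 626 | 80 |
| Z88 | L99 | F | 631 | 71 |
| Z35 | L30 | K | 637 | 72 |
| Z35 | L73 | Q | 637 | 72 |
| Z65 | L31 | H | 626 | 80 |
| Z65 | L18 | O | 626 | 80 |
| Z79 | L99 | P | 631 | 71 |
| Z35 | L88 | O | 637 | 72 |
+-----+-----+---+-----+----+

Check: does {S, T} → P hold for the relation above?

No

(S=637, T=78): 1 row → P = Z35 ✓
(S=626, T=80): 3 rows → P = Z65, Z65, Z65 ✓
(S=631, T=71): 2 rows → P takes values {Z88, Z79} — violation
(S=637, T=72): 3 rows → P = Z35, Z35, Z35 ✓
Two rows agree on {S, T} but differ on P, so {S, T} → P does not hold.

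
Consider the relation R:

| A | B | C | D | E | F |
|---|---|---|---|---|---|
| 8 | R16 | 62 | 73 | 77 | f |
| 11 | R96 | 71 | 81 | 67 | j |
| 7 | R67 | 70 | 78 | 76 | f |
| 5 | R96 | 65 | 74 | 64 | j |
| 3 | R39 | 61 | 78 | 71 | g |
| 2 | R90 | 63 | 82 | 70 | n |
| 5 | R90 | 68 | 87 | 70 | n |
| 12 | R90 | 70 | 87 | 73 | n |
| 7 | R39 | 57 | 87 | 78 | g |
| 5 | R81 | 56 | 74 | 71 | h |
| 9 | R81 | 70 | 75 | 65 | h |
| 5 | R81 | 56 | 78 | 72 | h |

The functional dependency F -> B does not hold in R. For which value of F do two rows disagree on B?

f

F=f: 2 rows → B takes values {R16, R67} — violation
F=j: 2 rows → B = R96, R96 ✓
F=g: 2 rows → B = R39, R39 ✓
F=n: 3 rows → B = R90, R90, R90 ✓
F=h: 3 rows → B = R81, R81, R81 ✓
The only F value with inconsistent B is F=f.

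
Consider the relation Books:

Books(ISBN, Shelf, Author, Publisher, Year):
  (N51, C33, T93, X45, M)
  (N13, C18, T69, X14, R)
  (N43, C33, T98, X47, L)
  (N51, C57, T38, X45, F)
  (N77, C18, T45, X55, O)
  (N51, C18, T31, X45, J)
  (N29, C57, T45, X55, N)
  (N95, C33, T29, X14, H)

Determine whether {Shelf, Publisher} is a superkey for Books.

Yes

All 8 rows have distinct {Shelf, Publisher} values, so {Shelf, Publisher} → (all attributes) holds and {Shelf, Publisher} is a superkey.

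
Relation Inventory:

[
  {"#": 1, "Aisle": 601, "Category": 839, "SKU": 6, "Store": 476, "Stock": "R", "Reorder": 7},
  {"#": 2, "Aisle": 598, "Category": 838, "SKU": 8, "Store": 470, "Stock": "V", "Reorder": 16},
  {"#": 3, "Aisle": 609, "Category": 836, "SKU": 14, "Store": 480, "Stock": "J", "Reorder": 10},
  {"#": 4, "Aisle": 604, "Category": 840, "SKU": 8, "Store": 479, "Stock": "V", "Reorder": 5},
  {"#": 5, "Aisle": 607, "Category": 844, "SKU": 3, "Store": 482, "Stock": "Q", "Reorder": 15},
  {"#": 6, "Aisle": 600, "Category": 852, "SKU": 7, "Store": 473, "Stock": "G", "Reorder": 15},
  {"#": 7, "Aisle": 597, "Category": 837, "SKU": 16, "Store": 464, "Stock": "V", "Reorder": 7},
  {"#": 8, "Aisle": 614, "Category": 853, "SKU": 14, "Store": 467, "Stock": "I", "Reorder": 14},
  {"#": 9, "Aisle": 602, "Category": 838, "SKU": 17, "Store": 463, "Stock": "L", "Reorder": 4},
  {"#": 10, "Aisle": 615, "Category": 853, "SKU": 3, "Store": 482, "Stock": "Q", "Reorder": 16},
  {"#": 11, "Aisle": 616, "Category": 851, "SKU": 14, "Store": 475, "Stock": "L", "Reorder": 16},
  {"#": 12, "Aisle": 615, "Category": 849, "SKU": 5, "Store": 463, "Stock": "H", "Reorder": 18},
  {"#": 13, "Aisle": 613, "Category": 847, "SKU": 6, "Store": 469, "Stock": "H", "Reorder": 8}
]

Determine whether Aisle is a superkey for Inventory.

Rows 10 and 12 have the same Aisle value Aisle=615 but are distinct tuples, so Aisle does not determine every attribute — not a superkey.

No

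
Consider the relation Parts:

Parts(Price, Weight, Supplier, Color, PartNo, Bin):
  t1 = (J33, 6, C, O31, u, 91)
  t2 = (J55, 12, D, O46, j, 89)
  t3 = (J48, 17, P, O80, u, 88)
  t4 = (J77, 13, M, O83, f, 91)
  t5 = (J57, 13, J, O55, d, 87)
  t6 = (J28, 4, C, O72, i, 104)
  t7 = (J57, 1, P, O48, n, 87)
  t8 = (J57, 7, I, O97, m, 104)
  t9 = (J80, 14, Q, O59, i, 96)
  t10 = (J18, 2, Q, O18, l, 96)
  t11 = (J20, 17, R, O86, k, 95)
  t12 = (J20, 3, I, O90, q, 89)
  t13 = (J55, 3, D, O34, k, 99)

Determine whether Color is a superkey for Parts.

All 13 rows have distinct Color values, so Color → (all attributes) holds and Color is a superkey.

Yes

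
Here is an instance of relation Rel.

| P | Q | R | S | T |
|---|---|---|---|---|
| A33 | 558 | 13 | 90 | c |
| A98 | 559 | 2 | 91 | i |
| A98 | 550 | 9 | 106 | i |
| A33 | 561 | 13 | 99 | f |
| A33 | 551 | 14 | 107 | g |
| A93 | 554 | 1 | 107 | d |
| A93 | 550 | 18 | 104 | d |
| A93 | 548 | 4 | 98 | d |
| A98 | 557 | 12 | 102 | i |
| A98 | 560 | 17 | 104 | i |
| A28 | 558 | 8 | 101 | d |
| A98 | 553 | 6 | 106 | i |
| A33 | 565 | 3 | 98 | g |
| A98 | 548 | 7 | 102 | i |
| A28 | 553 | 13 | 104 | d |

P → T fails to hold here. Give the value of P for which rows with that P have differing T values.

A33

P=A33: 4 rows → T takes values {c, f, g} — violation
P=A98: 6 rows → T = i, i, i, i, i, i ✓
P=A93: 3 rows → T = d, d, d ✓
P=A28: 2 rows → T = d, d ✓
The only P value with inconsistent T is P=A33.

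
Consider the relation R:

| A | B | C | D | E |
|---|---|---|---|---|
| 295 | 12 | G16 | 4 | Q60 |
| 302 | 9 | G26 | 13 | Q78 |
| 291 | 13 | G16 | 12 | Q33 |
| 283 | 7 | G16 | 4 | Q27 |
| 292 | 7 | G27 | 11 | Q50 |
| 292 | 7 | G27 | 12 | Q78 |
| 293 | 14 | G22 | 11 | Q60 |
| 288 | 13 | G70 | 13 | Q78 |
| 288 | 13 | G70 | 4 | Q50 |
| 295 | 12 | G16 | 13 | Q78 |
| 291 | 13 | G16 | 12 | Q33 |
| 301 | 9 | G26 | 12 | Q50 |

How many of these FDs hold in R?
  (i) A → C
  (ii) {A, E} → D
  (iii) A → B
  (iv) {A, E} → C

4

(i) A → C: every LHS value maps to a single RHS value — holds.
(ii) {A, E} → D: every LHS value maps to a single RHS value — holds.
(iii) A → B: every LHS value maps to a single RHS value — holds.
(iv) {A, E} → C: every LHS value maps to a single RHS value — holds.
4 of the 4 dependencies hold.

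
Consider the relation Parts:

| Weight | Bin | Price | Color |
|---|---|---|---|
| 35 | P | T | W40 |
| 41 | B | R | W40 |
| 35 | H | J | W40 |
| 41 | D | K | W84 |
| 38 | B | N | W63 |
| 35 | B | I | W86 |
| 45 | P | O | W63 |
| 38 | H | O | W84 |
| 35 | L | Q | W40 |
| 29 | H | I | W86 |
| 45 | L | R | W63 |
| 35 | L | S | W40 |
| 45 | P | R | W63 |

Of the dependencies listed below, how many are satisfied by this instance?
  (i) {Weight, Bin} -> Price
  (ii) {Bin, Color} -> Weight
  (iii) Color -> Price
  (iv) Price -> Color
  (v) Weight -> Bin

1

(i) {Weight, Bin} -> Price: (Weight=45, Bin=P): 2 rows → Price takes values {O, R} — violation; (Weight=35, Bin=L): 2 rows → Price takes values {Q, S} — violation — fails.
(ii) {Bin, Color} -> Weight: every LHS value maps to a single RHS value — holds.
(iii) Color -> Price: Color=W40: 5 rows → Price takes values {T, R, J, Q, S} — violation; Color=W84: 2 rows → Price takes values {K, O} — violation; Color=W63: 4 rows → Price takes values {N, O, R} — violation — fails.
(iv) Price -> Color: Price=R: 3 rows → Color takes values {W40, W63} — violation; Price=O: 2 rows → Color takes values {W63, W84} — violation — fails.
(v) Weight -> Bin: Weight=35: 5 rows → Bin takes values {P, H, B, L} — violation; Weight=41: 2 rows → Bin takes values {B, D} — violation; Weight=38: 2 rows → Bin takes values {B, H} — violation; Weight=45: 3 rows → Bin takes values {P, L} — violation — fails.
1 of the 5 dependencies holds.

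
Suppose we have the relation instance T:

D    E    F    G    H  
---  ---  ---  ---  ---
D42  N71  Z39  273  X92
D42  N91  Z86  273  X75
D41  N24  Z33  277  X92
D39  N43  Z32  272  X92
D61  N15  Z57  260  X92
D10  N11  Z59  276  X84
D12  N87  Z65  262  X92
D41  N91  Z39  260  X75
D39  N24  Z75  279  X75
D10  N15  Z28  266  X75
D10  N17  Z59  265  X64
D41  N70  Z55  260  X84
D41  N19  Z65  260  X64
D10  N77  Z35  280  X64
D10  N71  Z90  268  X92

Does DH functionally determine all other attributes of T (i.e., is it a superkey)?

Two distinct rows share (D=D10, H=X64), so DH does not determine every attribute — not a superkey.

No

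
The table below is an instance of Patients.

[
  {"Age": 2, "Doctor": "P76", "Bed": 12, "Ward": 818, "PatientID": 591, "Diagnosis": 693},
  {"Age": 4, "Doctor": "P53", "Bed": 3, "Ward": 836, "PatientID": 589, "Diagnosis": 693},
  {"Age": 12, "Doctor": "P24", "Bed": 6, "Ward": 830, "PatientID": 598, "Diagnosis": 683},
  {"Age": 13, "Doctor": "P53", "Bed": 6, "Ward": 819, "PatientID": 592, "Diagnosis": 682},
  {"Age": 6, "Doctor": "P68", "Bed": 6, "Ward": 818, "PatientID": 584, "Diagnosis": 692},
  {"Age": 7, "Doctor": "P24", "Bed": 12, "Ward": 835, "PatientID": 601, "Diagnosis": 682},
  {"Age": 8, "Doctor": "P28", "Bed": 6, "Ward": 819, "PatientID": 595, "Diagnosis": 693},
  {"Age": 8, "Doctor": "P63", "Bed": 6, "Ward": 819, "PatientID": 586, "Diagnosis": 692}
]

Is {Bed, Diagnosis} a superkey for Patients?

No

Two distinct rows share (Bed=6, Diagnosis=692), so {Bed, Diagnosis} does not determine every attribute — not a superkey.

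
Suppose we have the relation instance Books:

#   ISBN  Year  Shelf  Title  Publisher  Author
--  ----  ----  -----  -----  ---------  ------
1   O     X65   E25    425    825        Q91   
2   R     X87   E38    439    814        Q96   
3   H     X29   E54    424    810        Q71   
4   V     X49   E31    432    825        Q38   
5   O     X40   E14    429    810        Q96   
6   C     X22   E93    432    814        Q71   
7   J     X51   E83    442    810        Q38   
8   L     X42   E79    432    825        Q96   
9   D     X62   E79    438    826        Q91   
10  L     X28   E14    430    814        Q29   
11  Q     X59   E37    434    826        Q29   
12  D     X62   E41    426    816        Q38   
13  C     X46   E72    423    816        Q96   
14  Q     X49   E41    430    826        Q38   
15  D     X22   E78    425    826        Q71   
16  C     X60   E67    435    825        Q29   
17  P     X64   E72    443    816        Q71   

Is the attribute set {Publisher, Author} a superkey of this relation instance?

All 17 rows have distinct {Publisher, Author} values, so {Publisher, Author} → (all attributes) holds and {Publisher, Author} is a superkey.

Yes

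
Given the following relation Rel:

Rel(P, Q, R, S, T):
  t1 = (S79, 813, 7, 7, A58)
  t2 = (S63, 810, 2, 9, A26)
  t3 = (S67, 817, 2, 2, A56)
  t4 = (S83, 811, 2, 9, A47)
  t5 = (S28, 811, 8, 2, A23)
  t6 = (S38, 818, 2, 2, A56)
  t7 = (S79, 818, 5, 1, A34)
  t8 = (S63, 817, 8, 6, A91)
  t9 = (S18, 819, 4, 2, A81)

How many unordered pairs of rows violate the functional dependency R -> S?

5

R=2: violating pairs (2,3), (2,6), (3,4), (4,6) — 4 pairs.
R=8: violating pairs (5,8) — 1 pair.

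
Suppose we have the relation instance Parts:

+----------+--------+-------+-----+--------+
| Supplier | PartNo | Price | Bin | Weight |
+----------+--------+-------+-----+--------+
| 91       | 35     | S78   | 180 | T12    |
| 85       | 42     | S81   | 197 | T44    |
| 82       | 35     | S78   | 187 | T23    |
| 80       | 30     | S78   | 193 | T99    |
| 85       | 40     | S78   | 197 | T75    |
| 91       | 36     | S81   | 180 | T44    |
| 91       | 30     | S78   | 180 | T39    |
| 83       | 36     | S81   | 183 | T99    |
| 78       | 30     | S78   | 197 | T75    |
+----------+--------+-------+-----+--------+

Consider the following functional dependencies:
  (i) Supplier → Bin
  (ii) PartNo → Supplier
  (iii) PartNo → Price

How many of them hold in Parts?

(i) Supplier → Bin: every LHS value maps to a single RHS value — holds.
(ii) PartNo → Supplier: PartNo=35: 2 rows → Supplier takes values {91, 82} — violation; PartNo=30: 3 rows → Supplier takes values {80, 91, 78} — violation; PartNo=36: 2 rows → Supplier takes values {91, 83} — violation — fails.
(iii) PartNo → Price: every LHS value maps to a single RHS value — holds.
2 of the 3 dependencies hold.

2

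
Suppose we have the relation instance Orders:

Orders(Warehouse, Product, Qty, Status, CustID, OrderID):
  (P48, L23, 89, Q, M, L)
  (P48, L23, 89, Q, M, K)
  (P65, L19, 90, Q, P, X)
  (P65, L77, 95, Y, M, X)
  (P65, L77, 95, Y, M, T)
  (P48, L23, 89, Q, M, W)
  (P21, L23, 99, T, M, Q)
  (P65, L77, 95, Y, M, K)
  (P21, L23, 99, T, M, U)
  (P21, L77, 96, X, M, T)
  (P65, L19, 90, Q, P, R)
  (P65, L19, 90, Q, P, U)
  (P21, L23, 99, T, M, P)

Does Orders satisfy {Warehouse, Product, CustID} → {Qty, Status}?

(Warehouse=P48, Product=L23, CustID=M): 3 rows → {Qty,Status} = (89, Q), (89, Q), (89, Q) ✓
(Warehouse=P65, Product=L19, CustID=P): 3 rows → {Qty,Status} = (90, Q), (90, Q), (90, Q) ✓
(Warehouse=P65, Product=L77, CustID=M): 3 rows → {Qty,Status} = (95, Y), (95, Y), (95, Y) ✓
(Warehouse=P21, Product=L23, CustID=M): 3 rows → {Qty,Status} = (99, T), (99, T), (99, T) ✓
(Warehouse=P21, Product=L77, CustID=M): 1 row → {Qty,Status} = (96, X) ✓
Every {Warehouse, Product, CustID} value is associated with a single {Qty, Status} value, so {Warehouse, Product, CustID} → {Qty, Status} holds.

Yes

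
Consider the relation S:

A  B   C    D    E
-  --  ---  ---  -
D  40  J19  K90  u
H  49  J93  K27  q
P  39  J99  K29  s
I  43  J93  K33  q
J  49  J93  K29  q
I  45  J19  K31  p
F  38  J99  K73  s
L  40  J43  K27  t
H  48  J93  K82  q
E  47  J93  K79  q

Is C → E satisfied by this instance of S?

No

C=J19: 2 rows → E takes values {u, p} — violation
C=J93: 5 rows → E = q, q, q, q, q ✓
C=J99: 2 rows → E = s, s ✓
C=J43: 1 row → E = t ✓
Two rows agree on C but differ on E, so C → E does not hold.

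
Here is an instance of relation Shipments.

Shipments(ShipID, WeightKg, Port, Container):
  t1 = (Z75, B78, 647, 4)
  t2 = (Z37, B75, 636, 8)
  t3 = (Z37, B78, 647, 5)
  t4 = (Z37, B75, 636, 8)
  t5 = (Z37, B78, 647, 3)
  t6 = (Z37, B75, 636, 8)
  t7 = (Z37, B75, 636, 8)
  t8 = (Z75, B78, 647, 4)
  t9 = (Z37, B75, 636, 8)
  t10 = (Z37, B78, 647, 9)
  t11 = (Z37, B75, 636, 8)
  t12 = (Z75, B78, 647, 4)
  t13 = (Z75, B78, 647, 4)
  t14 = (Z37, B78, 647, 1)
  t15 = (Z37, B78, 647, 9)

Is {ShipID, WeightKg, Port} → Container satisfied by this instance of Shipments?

(ShipID=Z75, WeightKg=B78, Port=647): rows 1, 8, 12, 13 → Container = 4, 4, 4, 4 ✓
(ShipID=Z37, WeightKg=B75, Port=636): rows 2, 4, 6, 7, 9, 11 → Container = 8, 8, 8, 8, 8, 8 ✓
(ShipID=Z37, WeightKg=B78, Port=647): rows 3, 5, 10, 14, 15 → Container takes values {5, 3, 9, 1} — violation
Two rows agree on {ShipID, WeightKg, Port} but differ on Container, so {ShipID, WeightKg, Port} → Container does not hold.

No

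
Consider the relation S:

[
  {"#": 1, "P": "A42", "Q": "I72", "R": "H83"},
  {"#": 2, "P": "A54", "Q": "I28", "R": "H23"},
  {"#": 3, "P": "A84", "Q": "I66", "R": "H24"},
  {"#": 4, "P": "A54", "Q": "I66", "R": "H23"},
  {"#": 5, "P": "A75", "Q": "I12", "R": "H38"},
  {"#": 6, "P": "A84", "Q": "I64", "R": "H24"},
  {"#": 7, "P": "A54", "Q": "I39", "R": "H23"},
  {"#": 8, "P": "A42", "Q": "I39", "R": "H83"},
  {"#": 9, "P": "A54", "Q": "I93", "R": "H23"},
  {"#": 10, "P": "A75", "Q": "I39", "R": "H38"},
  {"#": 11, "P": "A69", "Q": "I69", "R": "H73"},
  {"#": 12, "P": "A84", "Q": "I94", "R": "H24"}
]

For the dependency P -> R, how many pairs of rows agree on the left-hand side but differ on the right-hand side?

P=A42: all 2 rows agree on R — 0 pairs.
P=A54: all 4 rows agree on R — 0 pairs.
P=A84: all 3 rows agree on R — 0 pairs.
P=A75: all 2 rows agree on R — 0 pairs.

0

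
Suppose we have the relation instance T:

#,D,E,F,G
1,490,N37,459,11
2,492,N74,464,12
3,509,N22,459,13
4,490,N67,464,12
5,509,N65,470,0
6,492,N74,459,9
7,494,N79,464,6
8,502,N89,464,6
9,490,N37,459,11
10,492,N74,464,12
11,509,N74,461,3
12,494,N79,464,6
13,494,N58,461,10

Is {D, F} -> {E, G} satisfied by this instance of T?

(D=490, F=459): rows 1, 9 → {E,G} = (N37, 11), (N37, 11) ✓
(D=492, F=464): rows 2, 10 → {E,G} = (N74, 12), (N74, 12) ✓
(D=509, F=459): row 3 → {E,G} = (N22, 13) ✓
(D=490, F=464): row 4 → {E,G} = (N67, 12) ✓
(D=509, F=470): row 5 → {E,G} = (N65, 0) ✓
(D=492, F=459): row 6 → {E,G} = (N74, 9) ✓
(D=494, F=464): rows 7, 12 → {E,G} = (N79, 6), (N79, 6) ✓
(D=502, F=464): row 8 → {E,G} = (N89, 6) ✓
(D=509, F=461): row 11 → {E,G} = (N74, 3) ✓
(D=494, F=461): row 13 → {E,G} = (N58, 10) ✓
Every {D, F} value is associated with a single {E, G} value, so {D, F} -> {E, G} holds.

Yes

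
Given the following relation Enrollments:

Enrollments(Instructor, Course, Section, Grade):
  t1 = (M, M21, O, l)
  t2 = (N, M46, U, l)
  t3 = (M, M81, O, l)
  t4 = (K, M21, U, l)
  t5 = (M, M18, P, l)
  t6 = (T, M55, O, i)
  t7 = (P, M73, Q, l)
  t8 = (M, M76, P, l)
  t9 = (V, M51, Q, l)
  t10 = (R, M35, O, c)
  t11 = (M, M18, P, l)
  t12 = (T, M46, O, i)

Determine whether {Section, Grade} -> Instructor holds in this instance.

No

(Section=O, Grade=l): rows 1, 3 → Instructor = M, M ✓
(Section=U, Grade=l): rows 2, 4 → Instructor takes values {N, K} — violation
(Section=P, Grade=l): rows 5, 8, 11 → Instructor = M, M, M ✓
(Section=O, Grade=i): rows 6, 12 → Instructor = T, T ✓
(Section=Q, Grade=l): rows 7, 9 → Instructor takes values {P, V} — violation
(Section=O, Grade=c): row 10 → Instructor = R ✓
Two rows agree on {Section, Grade} but differ on Instructor, so {Section, Grade} -> Instructor does not hold.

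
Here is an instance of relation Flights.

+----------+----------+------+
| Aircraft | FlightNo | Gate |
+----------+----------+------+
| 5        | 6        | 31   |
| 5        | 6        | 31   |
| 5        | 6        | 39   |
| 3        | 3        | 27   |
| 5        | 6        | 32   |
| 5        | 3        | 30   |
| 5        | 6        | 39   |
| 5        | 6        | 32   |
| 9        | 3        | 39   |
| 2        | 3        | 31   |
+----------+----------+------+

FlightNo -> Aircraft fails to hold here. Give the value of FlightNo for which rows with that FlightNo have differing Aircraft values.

3

FlightNo=6: 6 rows → Aircraft = 5, 5, 5, 5, 5, 5 ✓
FlightNo=3: 4 rows → Aircraft takes values {3, 5, 9, 2} — violation
The only FlightNo value with inconsistent Aircraft is FlightNo=3.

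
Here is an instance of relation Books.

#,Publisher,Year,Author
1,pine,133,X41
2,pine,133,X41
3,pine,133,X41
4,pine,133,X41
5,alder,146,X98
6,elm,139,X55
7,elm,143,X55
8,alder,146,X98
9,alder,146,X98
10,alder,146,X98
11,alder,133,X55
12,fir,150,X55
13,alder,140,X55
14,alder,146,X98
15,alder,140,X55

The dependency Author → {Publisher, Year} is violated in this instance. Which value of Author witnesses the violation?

Author=X41: rows 1, 2, 3, 4 → {Publisher,Year} = (pine, 133), (pine, 133), (pine, 133), (pine, 133) ✓
Author=X98: rows 5, 8, 9, 10, 14 → {Publisher,Year} = (alder, 146), (alder, 146), (alder, 146), (alder, 146), (alder, 146) ✓
Author=X55: rows 6, 7, 11, 12, 13, 15 → {Publisher,Year} takes values {(elm, 139), (elm, 143), (alder, 133), (fir, 150), (alder, 140)} — violation
The only Author value with inconsistent RHS is Author=X55.

X55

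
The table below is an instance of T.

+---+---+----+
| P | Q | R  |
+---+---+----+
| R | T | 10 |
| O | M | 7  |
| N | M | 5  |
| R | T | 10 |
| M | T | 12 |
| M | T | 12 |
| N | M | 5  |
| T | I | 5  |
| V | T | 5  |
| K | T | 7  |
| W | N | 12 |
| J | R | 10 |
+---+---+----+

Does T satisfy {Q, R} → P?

(Q=T, R=10): 2 rows → P = R, R ✓
(Q=M, R=7): 1 row → P = O ✓
(Q=M, R=5): 2 rows → P = N, N ✓
(Q=T, R=12): 2 rows → P = M, M ✓
(Q=I, R=5): 1 row → P = T ✓
(Q=T, R=5): 1 row → P = V ✓
(Q=T, R=7): 1 row → P = K ✓
(Q=N, R=12): 1 row → P = W ✓
(Q=R, R=10): 1 row → P = J ✓
Every {Q, R} value is associated with a single P value, so {Q, R} → P holds.

Yes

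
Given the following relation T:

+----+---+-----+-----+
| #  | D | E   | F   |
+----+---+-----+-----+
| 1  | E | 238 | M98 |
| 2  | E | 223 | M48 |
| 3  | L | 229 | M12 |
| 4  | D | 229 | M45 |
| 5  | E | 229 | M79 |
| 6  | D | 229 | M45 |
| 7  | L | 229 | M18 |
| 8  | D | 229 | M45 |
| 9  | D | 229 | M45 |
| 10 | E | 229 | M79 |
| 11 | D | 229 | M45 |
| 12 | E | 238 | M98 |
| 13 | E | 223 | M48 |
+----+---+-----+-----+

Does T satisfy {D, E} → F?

No

(D=E, E=238): rows 1, 12 → F = M98, M98 ✓
(D=E, E=223): rows 2, 13 → F = M48, M48 ✓
(D=L, E=229): rows 3, 7 → F takes values {M12, M18} — violation
(D=D, E=229): rows 4, 6, 8, 9, 11 → F = M45, M45, M45, M45, M45 ✓
(D=E, E=229): rows 5, 10 → F = M79, M79 ✓
Two rows agree on {D, E} but differ on F, so {D, E} → F does not hold.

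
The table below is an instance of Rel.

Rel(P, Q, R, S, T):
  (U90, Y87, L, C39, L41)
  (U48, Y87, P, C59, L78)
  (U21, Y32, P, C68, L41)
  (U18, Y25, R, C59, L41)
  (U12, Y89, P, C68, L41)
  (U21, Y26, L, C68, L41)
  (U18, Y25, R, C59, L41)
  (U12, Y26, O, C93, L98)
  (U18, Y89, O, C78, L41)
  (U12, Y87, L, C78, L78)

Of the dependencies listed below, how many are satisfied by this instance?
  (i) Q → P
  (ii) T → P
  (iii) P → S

(i) Q → P: Q=Y87: 3 rows → P takes values {U90, U48, U12} — violation; Q=Y89: 2 rows → P takes values {U12, U18} — violation; Q=Y26: 2 rows → P takes values {U21, U12} — violation — fails.
(ii) T → P: T=L41: 7 rows → P takes values {U90, U21, U18, U12} — violation; T=L78: 2 rows → P takes values {U48, U12} — violation — fails.
(iii) P → S: P=U18: 3 rows → S takes values {C59, C78} — violation; P=U12: 3 rows → S takes values {C68, C93, C78} — violation — fails.
None of the 3 dependencies hold.

0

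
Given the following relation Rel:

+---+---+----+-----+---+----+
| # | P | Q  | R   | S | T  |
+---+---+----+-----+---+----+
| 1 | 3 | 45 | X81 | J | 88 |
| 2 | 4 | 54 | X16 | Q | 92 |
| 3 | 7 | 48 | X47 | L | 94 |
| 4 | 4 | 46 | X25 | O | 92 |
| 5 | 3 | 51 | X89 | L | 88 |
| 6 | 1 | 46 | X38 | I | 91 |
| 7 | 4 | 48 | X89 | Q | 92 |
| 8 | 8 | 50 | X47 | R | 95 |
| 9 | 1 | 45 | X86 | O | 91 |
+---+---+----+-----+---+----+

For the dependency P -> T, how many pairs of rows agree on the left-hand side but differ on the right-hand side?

0

P=3: all 2 rows agree on T — 0 pairs.
P=4: all 3 rows agree on T — 0 pairs.
P=1: all 2 rows agree on T — 0 pairs.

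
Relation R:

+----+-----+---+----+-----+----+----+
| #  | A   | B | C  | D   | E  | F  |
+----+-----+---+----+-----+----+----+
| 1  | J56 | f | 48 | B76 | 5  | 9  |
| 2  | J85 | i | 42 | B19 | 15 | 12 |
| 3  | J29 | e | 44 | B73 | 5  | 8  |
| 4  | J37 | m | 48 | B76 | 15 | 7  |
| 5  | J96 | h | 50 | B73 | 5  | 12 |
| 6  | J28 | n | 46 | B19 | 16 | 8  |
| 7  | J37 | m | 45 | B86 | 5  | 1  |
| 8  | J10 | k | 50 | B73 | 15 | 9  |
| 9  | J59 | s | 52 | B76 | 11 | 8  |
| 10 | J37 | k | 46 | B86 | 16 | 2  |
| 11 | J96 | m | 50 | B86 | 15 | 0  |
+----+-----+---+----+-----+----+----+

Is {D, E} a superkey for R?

Rows 3 and 5 have the same {D, E} value (D=B73, E=5) but are distinct tuples, so {D, E} does not determine every attribute — not a superkey.

No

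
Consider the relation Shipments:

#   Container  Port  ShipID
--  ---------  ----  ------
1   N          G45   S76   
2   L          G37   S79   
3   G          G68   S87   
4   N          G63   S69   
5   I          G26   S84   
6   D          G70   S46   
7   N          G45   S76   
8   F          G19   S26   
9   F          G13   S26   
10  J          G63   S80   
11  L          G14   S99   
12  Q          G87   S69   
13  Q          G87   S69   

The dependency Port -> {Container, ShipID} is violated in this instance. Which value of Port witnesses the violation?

G63

Port=G45: rows 1, 7 → {Container,ShipID} = (N, S76), (N, S76) ✓
Port=G37: row 2 → {Container,ShipID} = (L, S79) ✓
Port=G68: row 3 → {Container,ShipID} = (G, S87) ✓
Port=G63: rows 4, 10 → {Container,ShipID} takes values {(N, S69), (J, S80)} — violation
Port=G26: row 5 → {Container,ShipID} = (I, S84) ✓
Port=G70: row 6 → {Container,ShipID} = (D, S46) ✓
Port=G19: row 8 → {Container,ShipID} = (F, S26) ✓
Port=G13: row 9 → {Container,ShipID} = (F, S26) ✓
Port=G14: row 11 → {Container,ShipID} = (L, S99) ✓
Port=G87: rows 12, 13 → {Container,ShipID} = (Q, S69), (Q, S69) ✓
The only Port value with inconsistent RHS is Port=G63.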